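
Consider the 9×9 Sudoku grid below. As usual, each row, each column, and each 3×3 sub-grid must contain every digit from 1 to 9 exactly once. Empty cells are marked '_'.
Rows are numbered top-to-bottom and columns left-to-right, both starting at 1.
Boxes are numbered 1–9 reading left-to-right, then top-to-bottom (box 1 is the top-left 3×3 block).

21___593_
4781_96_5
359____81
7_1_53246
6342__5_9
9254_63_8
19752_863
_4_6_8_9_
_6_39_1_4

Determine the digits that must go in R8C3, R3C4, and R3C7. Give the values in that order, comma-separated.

For R8C3:
  Consider where 3 can go in row 8.
  R8C1 is out (column 1 already has a 3).
  R8C5 is out (box 8 already has a 3).
  R8C7 is out (column 7 already has a 3).
  R8C9 is out (column 9 already has a 3).
  So the only cell in row 8 that can hold 3 is R8C3.
  So R8C3 = 3.
For R3C4:
  Row 3 already contains {1, 3, 5, 8, 9}.
  Column 4 already contains {1, 2, 3, 4, 5, 6}.
  Its 3×3 block (box 2) already contains {1, 5, 9}.
  The only value from 1–9 not eliminated is 7, so R3C4 = 7.
For R3C7:
  Consider where 4 can go in column 7.
  R8C7 is out (row 8 already has a 4).
  So the only cell in column 7 that can hold 4 is R3C7.
  So R3C7 = 4.

3,7,4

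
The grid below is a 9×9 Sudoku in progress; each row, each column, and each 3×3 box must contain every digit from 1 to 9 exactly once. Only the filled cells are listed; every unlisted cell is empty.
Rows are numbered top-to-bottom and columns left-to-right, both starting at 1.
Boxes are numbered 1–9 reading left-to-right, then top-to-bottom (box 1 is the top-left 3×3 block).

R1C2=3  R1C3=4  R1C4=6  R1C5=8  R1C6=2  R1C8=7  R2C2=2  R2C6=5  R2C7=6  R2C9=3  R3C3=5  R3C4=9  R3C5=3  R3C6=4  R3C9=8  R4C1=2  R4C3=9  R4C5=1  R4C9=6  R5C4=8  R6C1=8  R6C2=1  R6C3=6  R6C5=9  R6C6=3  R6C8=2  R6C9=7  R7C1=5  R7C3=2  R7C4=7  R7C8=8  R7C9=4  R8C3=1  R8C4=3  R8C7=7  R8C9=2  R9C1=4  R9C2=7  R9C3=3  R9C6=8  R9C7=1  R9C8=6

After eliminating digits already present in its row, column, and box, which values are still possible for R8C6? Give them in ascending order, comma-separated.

6,9

Row 8 already contains {1, 2, 3, 7}.
Column 6 already contains {2, 3, 4, 5, 8}.
Its 3×3 block (box 8) already contains {3, 7, 8}.
Removing those from 1–9 leaves {6, 9} as the candidates for R8C6.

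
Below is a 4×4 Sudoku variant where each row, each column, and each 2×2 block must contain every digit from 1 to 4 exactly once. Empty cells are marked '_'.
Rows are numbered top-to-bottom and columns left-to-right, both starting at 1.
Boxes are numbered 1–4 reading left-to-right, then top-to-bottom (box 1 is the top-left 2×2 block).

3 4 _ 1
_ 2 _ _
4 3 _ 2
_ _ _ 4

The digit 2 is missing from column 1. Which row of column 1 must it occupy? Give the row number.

4

Consider where 2 can go in column 1.
r2c1 is out (row 2 already has a 2).
So the only cell in column 1 that can hold 2 is r4c1.
That is row 4.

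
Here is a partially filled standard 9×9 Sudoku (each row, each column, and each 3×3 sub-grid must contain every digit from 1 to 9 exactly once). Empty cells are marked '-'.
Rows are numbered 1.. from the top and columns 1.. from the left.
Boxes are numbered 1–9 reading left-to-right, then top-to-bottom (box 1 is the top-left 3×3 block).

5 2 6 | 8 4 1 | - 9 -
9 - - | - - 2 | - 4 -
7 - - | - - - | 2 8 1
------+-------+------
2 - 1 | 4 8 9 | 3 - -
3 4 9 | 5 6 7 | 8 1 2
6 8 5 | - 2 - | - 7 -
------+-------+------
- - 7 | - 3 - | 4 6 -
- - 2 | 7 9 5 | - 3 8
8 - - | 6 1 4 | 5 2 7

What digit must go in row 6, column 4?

1

Cell row 6, column 4 itself could take any of {1, 3} by direct elimination.
Consider where 1 can go in row 6.
row 6, column 6 is out (column 6 already has a 1).
row 6, column 7 is out (box 6 already has a 1).
row 6, column 9 is out (column 9 already has a 1).
So the only cell in row 6 that can hold 1 is row 6, column 4.
Therefore row 6, column 4 = 1.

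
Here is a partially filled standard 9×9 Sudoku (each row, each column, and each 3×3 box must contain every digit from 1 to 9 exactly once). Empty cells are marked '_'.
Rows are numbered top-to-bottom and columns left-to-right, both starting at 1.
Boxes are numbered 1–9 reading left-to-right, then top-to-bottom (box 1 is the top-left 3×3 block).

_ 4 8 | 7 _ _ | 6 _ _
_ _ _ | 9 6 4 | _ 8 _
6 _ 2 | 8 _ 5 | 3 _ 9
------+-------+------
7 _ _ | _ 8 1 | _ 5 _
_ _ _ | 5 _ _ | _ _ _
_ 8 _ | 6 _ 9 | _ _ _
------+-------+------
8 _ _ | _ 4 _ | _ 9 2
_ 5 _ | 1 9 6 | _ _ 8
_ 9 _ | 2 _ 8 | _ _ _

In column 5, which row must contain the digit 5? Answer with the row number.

9

Consider where 5 can go in column 5.
R1C5 is out (box 2 already has a 5).
R3C5 is out (row 3 already has a 5).
R5C5 is out (row 5 already has a 5).
R6C5 is out (box 5 already has a 5).
So the only cell in column 5 that can hold 5 is R9C5.
That is row 9.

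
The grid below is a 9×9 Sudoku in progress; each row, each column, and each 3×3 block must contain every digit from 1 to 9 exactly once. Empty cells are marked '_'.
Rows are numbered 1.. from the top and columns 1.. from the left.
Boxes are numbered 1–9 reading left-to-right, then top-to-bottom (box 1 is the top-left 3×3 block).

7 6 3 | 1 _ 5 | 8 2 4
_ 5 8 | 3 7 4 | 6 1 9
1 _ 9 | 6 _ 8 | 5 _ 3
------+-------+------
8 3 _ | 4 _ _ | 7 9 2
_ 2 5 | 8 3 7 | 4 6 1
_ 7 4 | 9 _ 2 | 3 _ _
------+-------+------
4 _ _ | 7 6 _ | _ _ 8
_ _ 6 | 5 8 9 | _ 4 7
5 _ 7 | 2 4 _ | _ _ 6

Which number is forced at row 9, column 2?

Cell row 9, column 2 itself could take any of {1, 8, 9} by direct elimination.
Consider where 8 can go in row 9.
row 9, column 6 is out (column 6 already has a 8).
row 9, column 7 is out (column 7 already has a 8).
row 9, column 8 is out (box 9 already has a 8).
So the only cell in row 9 that can hold 8 is row 9, column 2.
Therefore row 9, column 2 = 8.

8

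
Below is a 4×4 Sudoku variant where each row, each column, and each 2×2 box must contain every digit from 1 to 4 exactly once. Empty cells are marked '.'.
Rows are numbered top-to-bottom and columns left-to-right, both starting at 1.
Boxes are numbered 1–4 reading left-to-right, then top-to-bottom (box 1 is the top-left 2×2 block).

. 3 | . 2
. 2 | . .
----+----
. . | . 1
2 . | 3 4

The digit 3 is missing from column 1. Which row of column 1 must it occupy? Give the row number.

3

Consider where 3 can go in column 1.
R1C1 is out (row 1 already has a 3).
R2C1 is out (box 1 already has a 3).
So the only cell in column 1 that can hold 3 is R3C1.
That is row 3.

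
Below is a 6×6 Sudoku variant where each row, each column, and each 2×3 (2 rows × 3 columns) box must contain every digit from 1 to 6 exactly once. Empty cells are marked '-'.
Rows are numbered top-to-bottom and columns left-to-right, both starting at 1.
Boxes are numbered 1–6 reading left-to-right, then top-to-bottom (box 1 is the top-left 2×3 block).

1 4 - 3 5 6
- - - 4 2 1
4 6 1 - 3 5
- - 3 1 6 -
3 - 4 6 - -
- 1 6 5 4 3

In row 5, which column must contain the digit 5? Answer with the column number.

2

Consider where 5 can go in row 5.
r5c5 is out (column 5 already has a 5).
r5c6 is out (column 6 already has a 5).
So the only cell in row 5 that can hold 5 is r5c2.
That is column 2.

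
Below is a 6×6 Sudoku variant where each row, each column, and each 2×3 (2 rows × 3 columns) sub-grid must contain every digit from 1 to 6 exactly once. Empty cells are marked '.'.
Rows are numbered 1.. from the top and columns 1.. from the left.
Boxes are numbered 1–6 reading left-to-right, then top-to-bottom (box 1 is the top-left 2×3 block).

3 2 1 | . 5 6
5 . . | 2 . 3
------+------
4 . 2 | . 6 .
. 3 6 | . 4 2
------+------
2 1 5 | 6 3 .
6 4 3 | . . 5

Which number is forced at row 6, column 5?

Cell row 6, column 5 itself could take any of {1, 2} by direct elimination.
Consider where 2 can go in box 6.
row 5, column 6 is out (row 5 already has a 2).
row 6, column 4 is out (column 4 already has a 2).
So the only cell in box 6 that can hold 2 is row 6, column 5.
Therefore row 6, column 5 = 2.

2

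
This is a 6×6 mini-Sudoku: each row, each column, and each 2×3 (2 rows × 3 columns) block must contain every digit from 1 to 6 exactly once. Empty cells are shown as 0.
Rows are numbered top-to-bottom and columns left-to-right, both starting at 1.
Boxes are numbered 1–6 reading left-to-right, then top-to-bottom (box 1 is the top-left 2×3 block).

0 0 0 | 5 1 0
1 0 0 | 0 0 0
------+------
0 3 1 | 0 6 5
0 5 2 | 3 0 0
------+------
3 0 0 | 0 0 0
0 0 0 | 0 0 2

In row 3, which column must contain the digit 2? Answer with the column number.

4

Consider where 2 can go in row 3.
r3c1 is out (box 3 already has a 2).
So the only cell in row 3 that can hold 2 is r3c4.
That is column 4.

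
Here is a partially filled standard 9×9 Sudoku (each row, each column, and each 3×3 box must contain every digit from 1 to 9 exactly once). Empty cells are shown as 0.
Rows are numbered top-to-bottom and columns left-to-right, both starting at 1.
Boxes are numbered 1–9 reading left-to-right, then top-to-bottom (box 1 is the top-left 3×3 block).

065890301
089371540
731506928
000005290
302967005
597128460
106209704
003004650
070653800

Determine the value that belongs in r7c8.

Row 7 already contains {1, 2, 4, 6, 7, 9}.
Column 8 already contains {2, 4, 5, 6, 9}.
Its 3×3 block (box 9) already contains {4, 5, 6, 7, 8}.
The only value from 1–9 not eliminated is 3, so r7c8 = 3.

3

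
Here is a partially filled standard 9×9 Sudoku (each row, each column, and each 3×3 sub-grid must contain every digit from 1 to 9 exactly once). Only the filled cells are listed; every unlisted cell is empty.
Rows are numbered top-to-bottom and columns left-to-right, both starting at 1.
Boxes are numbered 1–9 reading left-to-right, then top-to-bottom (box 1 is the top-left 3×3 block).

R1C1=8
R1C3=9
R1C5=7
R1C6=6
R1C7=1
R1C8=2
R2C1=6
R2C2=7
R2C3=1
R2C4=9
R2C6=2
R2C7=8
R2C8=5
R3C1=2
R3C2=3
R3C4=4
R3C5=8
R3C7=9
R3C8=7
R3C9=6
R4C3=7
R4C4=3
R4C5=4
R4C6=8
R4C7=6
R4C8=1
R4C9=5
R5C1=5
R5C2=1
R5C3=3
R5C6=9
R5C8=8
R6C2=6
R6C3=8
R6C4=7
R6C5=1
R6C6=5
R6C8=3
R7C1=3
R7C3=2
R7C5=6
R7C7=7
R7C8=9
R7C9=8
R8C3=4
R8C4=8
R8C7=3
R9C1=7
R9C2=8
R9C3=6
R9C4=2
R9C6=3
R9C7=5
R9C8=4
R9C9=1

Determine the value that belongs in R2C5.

3

Row 2 already contains {1, 2, 5, 6, 7, 8, 9}.
Column 5 already contains {1, 4, 6, 7, 8}.
Its 3×3 block (box 2) already contains {2, 4, 6, 7, 8, 9}.
The only value from 1–9 not eliminated is 3, so R2C5 = 3.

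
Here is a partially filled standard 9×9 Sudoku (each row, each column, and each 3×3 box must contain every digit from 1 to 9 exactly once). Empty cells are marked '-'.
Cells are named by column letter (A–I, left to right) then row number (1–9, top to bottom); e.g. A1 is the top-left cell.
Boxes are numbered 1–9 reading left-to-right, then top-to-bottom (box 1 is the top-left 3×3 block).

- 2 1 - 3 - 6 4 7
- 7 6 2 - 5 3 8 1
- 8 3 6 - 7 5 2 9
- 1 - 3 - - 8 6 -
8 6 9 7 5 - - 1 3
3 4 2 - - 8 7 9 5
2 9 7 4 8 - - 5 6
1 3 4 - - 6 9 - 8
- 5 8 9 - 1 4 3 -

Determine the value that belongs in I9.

Row 9 already contains {1, 3, 4, 5, 8, 9}.
Column I already contains {1, 3, 5, 6, 7, 8, 9}.
Its 3×3 block (box 9) already contains {3, 4, 5, 6, 8, 9}.
The only value from 1–9 not eliminated is 2, so I9 = 2.

2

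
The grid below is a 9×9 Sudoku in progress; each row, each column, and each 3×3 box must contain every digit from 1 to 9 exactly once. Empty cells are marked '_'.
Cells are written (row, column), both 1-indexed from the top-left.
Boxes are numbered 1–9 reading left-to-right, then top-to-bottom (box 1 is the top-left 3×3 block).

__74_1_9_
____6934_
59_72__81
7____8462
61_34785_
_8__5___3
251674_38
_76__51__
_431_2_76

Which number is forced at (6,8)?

Row 6 already contains {3, 5, 8}.
Column 8 already contains {3, 4, 5, 6, 7, 8, 9}.
Its 3×3 block (box 6) already contains {2, 3, 4, 5, 6, 8}.
The only value from 1–9 not eliminated is 1, so (6,8) = 1.

1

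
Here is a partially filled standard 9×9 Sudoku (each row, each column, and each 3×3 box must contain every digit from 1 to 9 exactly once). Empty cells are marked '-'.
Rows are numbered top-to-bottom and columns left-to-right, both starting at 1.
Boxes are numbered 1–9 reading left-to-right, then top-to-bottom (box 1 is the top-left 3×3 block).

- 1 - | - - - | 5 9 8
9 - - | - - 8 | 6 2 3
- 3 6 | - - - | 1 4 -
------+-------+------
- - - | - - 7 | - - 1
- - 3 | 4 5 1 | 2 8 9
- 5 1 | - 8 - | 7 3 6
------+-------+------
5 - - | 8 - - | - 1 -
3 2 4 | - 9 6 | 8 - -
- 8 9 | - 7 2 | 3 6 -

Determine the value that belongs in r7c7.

9

Cell r7c7 itself could take any of {4, 9} by direct elimination.
Consider where 9 can go in row 7.
r7c2 is out (box 7 already has a 9).
r7c3 is out (column 3 already has a 9).
r7c5 is out (column 5 already has a 9).
r7c6 is out (box 8 already has a 9).
r7c9 is out (column 9 already has a 9).
So the only cell in row 7 that can hold 9 is r7c7.
Therefore r7c7 = 9.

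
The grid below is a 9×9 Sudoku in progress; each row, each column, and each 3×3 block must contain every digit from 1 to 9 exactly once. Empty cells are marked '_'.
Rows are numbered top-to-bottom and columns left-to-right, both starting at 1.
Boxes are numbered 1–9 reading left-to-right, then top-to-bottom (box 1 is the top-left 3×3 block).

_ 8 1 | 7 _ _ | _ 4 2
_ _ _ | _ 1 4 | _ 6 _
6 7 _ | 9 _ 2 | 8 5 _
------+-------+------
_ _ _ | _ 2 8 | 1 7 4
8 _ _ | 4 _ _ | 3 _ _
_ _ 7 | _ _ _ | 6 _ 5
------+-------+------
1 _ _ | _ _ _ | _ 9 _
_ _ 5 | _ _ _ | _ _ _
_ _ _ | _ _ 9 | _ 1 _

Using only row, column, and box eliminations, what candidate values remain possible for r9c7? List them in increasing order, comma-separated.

2,4,5,7

Row 9 already contains {1, 9}.
Column 7 already contains {1, 3, 6, 8}.
Its 3×3 block (box 9) already contains {1, 9}.
Removing those from 1–9 leaves {2, 4, 5, 7} as the candidates for r9c7.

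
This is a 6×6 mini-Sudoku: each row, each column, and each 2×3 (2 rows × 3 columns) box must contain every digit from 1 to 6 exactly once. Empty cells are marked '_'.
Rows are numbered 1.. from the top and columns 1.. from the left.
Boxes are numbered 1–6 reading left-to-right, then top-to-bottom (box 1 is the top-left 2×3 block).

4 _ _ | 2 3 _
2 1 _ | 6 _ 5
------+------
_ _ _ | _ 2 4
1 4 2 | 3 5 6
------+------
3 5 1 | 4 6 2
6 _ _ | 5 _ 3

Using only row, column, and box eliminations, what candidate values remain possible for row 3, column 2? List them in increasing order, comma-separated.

3,6

Row 3 already contains {2, 4}.
Column 2 already contains {1, 4, 5}.
Its 2×3 block (box 3) already contains {1, 2, 4}.
Removing those from 1–6 leaves {3, 6} as the candidates for row 3, column 2.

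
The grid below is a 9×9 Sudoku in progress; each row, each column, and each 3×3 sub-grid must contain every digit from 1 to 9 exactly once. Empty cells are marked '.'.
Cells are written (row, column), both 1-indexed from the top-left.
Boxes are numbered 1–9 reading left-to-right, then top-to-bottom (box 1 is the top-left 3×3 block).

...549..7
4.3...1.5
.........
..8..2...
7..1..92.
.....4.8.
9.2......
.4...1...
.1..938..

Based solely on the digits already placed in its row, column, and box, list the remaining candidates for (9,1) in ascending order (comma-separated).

Row 9 already contains {1, 3, 8, 9}.
Column 1 already contains {4, 7, 9}.
Its 3×3 block (box 7) already contains {1, 2, 4, 9}.
Removing those from 1–9 leaves {5, 6} as the candidates for (9,1).

5,6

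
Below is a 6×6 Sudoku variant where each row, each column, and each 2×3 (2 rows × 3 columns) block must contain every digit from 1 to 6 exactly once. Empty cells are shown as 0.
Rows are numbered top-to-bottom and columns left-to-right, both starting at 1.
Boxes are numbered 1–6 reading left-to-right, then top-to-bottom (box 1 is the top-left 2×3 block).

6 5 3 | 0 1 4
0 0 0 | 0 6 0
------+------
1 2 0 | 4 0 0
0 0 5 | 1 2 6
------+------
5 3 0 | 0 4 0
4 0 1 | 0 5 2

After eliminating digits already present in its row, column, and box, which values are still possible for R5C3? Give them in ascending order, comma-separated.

2,6

Row 5 already contains {3, 4, 5}.
Column 3 already contains {1, 3, 5}.
Its 2×3 block (box 5) already contains {1, 3, 4, 5}.
Removing those from 1–6 leaves {2, 6} as the candidates for R5C3.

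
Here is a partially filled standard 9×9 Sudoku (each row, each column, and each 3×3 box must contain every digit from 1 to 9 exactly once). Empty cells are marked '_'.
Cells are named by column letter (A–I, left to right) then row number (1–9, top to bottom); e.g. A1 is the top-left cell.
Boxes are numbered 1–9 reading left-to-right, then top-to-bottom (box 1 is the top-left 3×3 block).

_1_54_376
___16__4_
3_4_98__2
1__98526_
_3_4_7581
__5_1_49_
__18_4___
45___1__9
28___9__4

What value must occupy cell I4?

Cell I4 itself could take any of {3, 7} by direct elimination.
Consider where 3 can go in row 4.
B4 is out (column B already has a 3).
C4 is out (box 4 already has a 3).
So the only cell in row 4 that can hold 3 is I4.
Therefore I4 = 3.

3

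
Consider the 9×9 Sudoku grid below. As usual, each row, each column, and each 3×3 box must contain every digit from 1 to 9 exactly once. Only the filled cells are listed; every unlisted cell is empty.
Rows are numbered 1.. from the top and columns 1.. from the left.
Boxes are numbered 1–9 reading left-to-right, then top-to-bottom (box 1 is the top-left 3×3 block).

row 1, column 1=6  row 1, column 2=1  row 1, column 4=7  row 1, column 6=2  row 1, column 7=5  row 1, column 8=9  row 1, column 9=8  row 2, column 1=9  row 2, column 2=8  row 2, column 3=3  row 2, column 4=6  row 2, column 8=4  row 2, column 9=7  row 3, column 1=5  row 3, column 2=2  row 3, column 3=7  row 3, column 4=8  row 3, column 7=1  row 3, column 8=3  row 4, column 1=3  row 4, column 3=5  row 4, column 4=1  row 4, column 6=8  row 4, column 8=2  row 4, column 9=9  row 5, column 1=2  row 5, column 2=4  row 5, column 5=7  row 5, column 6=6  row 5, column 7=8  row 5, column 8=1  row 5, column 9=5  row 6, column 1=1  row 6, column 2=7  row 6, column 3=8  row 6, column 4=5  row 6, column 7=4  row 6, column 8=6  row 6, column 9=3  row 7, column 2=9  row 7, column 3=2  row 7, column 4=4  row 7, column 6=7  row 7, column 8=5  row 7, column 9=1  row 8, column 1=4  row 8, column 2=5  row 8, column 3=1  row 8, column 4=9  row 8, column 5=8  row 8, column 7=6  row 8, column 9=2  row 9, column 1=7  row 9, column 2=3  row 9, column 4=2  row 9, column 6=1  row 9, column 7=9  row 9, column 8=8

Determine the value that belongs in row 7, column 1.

8

Row 7 already contains {1, 2, 4, 5, 7, 9}.
Column 1 already contains {1, 2, 3, 4, 5, 6, 7, 9}.
Its 3×3 block (box 7) already contains {1, 2, 3, 4, 5, 7, 9}.
The only value from 1–9 not eliminated is 8, so row 7, column 1 = 8.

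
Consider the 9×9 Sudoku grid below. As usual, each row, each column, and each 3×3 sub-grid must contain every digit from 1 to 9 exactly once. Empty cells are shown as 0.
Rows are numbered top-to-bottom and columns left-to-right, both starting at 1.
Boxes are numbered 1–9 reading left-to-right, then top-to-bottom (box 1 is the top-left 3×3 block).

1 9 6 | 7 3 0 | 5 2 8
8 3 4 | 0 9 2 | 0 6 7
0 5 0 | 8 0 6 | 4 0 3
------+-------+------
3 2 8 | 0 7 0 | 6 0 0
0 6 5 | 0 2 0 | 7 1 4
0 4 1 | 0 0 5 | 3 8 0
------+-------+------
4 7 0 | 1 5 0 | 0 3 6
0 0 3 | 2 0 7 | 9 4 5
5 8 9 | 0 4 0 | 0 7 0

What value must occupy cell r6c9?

2

Cell r6c9 itself could take any of {2, 9} by direct elimination.
Consider where 2 can go in box 6.
r4c8 is out (row 4 already has a 2).
r4c9 is out (row 4 already has a 2).
So the only cell in box 6 that can hold 2 is r6c9.
Therefore r6c9 = 2.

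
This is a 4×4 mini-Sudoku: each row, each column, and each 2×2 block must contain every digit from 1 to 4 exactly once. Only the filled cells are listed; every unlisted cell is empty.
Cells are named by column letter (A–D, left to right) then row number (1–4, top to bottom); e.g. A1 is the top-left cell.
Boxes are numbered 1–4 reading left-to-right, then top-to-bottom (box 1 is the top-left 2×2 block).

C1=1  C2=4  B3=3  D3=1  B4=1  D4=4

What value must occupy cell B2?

2

Row 2 already contains {4}.
Column B already contains {1, 3}.
Its 2×2 block (box 1) already contains {}.
The only value from 1–4 not eliminated is 2, so B2 = 2.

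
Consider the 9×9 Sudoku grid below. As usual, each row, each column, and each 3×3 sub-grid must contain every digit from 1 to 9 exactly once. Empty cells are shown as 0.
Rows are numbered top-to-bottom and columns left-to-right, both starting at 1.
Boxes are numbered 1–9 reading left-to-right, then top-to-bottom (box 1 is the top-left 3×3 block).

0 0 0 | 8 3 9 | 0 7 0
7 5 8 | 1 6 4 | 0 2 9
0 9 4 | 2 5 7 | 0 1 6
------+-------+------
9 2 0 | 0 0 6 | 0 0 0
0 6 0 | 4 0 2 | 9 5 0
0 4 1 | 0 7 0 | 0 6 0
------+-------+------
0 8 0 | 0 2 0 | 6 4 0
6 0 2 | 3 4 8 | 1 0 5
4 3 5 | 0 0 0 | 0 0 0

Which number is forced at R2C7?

Row 2 already contains {1, 2, 4, 5, 6, 7, 8, 9}.
Column 7 already contains {1, 6, 9}.
Its 3×3 block (box 3) already contains {1, 2, 6, 7, 9}.
The only value from 1–9 not eliminated is 3, so R2C7 = 3.

3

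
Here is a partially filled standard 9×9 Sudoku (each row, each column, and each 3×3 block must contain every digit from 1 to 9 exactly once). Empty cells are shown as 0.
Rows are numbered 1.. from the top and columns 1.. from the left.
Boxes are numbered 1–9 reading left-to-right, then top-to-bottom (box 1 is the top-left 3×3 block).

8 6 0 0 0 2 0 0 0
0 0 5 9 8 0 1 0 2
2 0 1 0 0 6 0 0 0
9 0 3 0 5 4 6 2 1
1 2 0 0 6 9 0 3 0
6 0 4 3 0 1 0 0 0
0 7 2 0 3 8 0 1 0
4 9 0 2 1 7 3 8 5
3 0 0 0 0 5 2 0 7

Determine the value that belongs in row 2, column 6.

3

Row 2 already contains {1, 2, 5, 8, 9}.
Column 6 already contains {1, 2, 4, 5, 6, 7, 8, 9}.
Its 3×3 block (box 2) already contains {2, 6, 8, 9}.
The only value from 1–9 not eliminated is 3, so row 2, column 6 = 3.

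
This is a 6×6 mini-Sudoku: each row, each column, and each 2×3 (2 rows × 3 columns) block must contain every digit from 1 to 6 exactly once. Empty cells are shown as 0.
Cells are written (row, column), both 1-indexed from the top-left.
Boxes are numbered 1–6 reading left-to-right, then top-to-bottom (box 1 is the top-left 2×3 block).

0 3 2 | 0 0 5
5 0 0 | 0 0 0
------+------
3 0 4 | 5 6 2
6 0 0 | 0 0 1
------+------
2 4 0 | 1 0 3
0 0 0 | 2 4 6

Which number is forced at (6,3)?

3

Cell (6,3) itself could take any of {1, 3, 5} by direct elimination.
Consider where 3 can go in box 5.
(5,3) is out (row 5 already has a 3).
(6,1) is out (column 1 already has a 3).
(6,2) is out (column 2 already has a 3).
So the only cell in box 5 that can hold 3 is (6,3).
Therefore (6,3) = 3.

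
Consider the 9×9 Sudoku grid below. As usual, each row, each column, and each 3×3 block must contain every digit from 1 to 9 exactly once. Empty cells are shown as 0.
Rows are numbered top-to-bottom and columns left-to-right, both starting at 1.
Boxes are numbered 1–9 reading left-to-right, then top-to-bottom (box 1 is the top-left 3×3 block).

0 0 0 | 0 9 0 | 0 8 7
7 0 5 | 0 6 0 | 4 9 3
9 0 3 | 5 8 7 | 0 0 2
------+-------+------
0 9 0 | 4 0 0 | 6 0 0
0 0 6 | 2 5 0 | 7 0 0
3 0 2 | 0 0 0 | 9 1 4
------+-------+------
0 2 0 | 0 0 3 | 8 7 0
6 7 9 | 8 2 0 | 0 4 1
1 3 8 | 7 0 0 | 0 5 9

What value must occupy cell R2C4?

1

Row 2 already contains {3, 4, 5, 6, 7, 9}.
Column 4 already contains {2, 4, 5, 7, 8}.
Its 3×3 block (box 2) already contains {5, 6, 7, 8, 9}.
The only value from 1–9 not eliminated is 1, so R2C4 = 1.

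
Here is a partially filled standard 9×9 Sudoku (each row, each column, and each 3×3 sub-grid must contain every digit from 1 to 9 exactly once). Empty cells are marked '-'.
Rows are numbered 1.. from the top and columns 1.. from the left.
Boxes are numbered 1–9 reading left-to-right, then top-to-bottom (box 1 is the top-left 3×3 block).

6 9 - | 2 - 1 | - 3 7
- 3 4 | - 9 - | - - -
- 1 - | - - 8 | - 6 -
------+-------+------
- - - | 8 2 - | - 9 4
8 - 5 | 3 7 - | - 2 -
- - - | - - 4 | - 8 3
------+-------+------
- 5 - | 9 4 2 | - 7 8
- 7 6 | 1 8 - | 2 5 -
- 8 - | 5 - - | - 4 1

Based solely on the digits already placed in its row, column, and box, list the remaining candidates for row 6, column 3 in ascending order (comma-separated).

1,2,7,9

Row 6 already contains {3, 4, 8}.
Column 3 already contains {4, 5, 6}.
Its 3×3 block (box 4) already contains {5, 8}.
Removing those from 1–9 leaves {1, 2, 7, 9} as the candidates for row 6, column 3.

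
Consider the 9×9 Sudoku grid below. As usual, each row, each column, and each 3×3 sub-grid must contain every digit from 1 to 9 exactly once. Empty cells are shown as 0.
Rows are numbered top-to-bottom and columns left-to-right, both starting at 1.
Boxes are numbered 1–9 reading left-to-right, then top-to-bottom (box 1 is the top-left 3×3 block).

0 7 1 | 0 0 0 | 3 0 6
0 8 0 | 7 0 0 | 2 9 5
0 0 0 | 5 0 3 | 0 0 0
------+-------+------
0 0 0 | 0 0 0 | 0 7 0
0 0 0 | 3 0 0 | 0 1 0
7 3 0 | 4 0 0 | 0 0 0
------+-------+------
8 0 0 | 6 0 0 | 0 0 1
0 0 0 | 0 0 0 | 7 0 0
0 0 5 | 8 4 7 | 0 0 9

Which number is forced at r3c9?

7

Cell r3c9 itself could take any of {4, 7, 8} by direct elimination.
Consider where 7 can go in row 3.
r3c1 is out (column 1 already has a 7). r3c2 is out (column 2 already has a 7). r3c3 is out (box 1 already has a 7). r3c5 is out (box 2 already has a 7). The remaining empty cells in row 3 are similarly blocked.
So the only cell in row 3 that can hold 7 is r3c9.
Therefore r3c9 = 7.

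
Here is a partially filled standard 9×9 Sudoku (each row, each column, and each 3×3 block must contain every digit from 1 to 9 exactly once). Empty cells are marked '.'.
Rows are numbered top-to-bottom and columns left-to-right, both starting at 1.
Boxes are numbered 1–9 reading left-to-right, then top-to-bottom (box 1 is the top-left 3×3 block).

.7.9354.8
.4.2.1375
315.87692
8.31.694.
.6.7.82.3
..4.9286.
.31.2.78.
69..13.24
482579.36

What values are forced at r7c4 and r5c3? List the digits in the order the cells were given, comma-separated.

For r7c4:
  Consider where 6 can go in row 7.
  r7c1 is out (column 1 already has a 6).
  r7c6 is out (column 6 already has a 6).
  r7c9 is out (column 9 already has a 6).
  So the only cell in row 7 that can hold 6 is r7c4.
  So r7c4 = 6.
For r5c3:
  Row 5 already contains {2, 3, 6, 7, 8}.
  Column 3 already contains {1, 2, 3, 4, 5}.
  Its 3×3 block (box 4) already contains {3, 4, 6, 8}.
  The only value from 1–9 not eliminated is 9, so r5c3 = 9.

6,9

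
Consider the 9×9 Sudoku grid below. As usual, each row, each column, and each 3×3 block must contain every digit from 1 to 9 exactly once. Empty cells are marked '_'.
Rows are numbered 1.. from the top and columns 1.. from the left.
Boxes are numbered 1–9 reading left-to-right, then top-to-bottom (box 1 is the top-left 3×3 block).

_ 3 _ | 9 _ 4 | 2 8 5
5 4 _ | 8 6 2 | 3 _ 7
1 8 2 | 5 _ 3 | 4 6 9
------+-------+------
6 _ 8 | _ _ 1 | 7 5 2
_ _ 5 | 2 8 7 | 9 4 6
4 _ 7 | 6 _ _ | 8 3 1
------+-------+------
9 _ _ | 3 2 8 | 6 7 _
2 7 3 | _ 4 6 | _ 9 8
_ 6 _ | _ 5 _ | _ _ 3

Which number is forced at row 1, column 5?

1

Cell row 1, column 5 itself could take any of {1, 7} by direct elimination.
Consider where 1 can go in box 2.
row 3, column 5 is out (row 3 already has a 1).
So the only cell in box 2 that can hold 1 is row 1, column 5.
Therefore row 1, column 5 = 1.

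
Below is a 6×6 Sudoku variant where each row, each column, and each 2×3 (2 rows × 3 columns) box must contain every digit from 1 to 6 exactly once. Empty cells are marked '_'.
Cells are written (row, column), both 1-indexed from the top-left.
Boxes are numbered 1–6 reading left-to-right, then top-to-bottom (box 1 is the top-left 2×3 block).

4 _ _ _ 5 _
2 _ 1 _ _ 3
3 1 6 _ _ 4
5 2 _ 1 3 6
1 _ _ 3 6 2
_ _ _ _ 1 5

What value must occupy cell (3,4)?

Cell (3,4) itself could take any of {2, 5} by direct elimination.
Consider where 5 can go in column 4.
(1,4) is out (row 1 already has a 5).
(2,4) is out (box 2 already has a 5).
(6,4) is out (row 6 already has a 5).
So the only cell in column 4 that can hold 5 is (3,4).
Therefore (3,4) = 5.

5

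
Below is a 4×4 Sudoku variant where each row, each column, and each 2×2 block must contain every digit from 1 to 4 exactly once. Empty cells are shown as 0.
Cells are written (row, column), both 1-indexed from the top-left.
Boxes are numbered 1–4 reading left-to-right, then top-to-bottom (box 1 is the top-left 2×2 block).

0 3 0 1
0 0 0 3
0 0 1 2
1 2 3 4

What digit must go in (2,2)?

1

Cell (2,2) itself could take any of {1, 4} by direct elimination.
Consider where 1 can go in box 1.
(1,1) is out (row 1 already has a 1).
(2,1) is out (column 1 already has a 1).
So the only cell in box 1 that can hold 1 is (2,2).
Therefore (2,2) = 1.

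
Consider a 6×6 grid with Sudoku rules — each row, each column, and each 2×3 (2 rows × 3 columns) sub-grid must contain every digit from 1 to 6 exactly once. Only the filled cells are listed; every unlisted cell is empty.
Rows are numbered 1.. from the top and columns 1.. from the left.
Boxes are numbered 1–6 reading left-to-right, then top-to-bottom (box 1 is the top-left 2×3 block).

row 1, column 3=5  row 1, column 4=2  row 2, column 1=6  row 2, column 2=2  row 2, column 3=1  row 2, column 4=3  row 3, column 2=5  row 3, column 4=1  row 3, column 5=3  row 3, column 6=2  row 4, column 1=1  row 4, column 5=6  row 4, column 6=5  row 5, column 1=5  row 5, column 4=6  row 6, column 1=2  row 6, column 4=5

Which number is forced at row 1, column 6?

Cell row 1, column 6 itself could take any of {1, 4, 6} by direct elimination.
Consider where 6 can go in row 1.
row 1, column 1 is out (column 1 already has a 6).
row 1, column 2 is out (box 1 already has a 6).
row 1, column 5 is out (column 5 already has a 6).
So the only cell in row 1 that can hold 6 is row 1, column 6.
Therefore row 1, column 6 = 6.

6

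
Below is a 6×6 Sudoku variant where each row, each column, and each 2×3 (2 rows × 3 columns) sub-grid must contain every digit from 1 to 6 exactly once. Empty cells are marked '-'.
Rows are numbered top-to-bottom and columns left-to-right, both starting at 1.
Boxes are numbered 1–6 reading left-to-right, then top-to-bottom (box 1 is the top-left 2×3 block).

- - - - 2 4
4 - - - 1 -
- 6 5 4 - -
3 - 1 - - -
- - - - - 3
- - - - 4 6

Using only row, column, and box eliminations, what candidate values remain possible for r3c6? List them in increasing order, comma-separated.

1,2

Row 3 already contains {4, 5, 6}.
Column 6 already contains {3, 4, 6}.
Its 2×3 block (box 4) already contains {4}.
Removing those from 1–6 leaves {1, 2} as the candidates for r3c6.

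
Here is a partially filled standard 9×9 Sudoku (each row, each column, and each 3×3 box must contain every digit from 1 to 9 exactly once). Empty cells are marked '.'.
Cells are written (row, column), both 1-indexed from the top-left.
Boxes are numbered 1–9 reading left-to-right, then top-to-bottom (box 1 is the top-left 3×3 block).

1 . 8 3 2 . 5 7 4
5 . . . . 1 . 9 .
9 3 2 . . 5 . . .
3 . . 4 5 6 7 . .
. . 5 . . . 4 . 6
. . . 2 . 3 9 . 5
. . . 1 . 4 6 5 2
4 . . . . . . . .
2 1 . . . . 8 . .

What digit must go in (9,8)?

Cell (9,8) itself could take any of {3, 4} by direct elimination.
Consider where 4 can go in box 9.
(8,7) is out (row 8 already has a 4).
(8,8) is out (row 8 already has a 4).
(8,9) is out (row 8 already has a 4).
(9,9) is out (column 9 already has a 4).
So the only cell in box 9 that can hold 4 is (9,8).
Therefore (9,8) = 4.

4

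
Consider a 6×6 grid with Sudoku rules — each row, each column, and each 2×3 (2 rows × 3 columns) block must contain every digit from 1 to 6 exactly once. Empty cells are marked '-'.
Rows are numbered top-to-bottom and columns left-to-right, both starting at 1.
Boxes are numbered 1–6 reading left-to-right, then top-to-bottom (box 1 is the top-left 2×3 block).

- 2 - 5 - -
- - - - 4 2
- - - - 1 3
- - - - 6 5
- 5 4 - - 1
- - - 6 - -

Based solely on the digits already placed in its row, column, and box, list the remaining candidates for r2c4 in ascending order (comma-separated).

Row 2 already contains {2, 4}.
Column 4 already contains {5, 6}.
Its 2×3 block (box 2) already contains {2, 4, 5}.
Removing those from 1–6 leaves {1, 3} as the candidates for r2c4.

1,3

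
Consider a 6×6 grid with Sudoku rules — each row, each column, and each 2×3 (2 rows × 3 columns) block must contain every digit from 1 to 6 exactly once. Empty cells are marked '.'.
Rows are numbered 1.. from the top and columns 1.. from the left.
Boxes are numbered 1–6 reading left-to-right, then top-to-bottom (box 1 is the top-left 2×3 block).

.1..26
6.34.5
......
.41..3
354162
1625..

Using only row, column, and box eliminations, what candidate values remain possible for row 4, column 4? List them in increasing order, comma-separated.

2,6

Row 4 already contains {1, 3, 4}.
Column 4 already contains {1, 4, 5}.
Its 2×3 block (box 4) already contains {3}.
Removing those from 1–6 leaves {2, 6} as the candidates for row 4, column 4.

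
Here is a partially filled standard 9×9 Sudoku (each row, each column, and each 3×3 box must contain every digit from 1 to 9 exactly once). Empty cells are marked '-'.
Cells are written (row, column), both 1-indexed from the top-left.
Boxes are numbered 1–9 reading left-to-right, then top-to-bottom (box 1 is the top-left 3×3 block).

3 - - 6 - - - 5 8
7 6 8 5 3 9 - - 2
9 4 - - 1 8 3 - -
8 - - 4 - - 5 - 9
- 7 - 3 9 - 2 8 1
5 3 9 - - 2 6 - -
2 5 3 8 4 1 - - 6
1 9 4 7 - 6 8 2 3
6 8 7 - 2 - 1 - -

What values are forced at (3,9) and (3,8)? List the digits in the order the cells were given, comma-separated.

For (3,9):
  Row 3 already contains {1, 3, 4, 8, 9}.
  Column 9 already contains {1, 2, 3, 6, 8, 9}.
  Its 3×3 block (box 3) already contains {2, 3, 5, 8}.
  The only value from 1–9 not eliminated is 7, so (3,9) = 7.
For (3,8):
  Consider where 6 can go in box 3.
  (1,7) is out (row 1 already has a 6).
  (2,7) is out (row 2 already has a 6).
  (2,8) is out (row 2 already has a 6).
  (3,9) is out (column 9 already has a 6).
  So the only cell in box 3 that can hold 6 is (3,8).
  So (3,8) = 6.

7,6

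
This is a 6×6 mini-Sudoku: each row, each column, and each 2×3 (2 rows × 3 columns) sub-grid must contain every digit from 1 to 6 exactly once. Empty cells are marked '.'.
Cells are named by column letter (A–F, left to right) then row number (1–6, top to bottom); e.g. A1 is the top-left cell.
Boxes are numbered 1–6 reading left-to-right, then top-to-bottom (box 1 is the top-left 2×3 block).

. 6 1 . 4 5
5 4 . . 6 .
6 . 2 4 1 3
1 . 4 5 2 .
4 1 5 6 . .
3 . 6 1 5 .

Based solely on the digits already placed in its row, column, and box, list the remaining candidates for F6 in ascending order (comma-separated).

Row 6 already contains {1, 3, 5, 6}.
Column F already contains {3, 5}.
Its 2×3 block (box 6) already contains {1, 5, 6}.
Removing those from 1–6 leaves {2, 4} as the candidates for F6.

2,4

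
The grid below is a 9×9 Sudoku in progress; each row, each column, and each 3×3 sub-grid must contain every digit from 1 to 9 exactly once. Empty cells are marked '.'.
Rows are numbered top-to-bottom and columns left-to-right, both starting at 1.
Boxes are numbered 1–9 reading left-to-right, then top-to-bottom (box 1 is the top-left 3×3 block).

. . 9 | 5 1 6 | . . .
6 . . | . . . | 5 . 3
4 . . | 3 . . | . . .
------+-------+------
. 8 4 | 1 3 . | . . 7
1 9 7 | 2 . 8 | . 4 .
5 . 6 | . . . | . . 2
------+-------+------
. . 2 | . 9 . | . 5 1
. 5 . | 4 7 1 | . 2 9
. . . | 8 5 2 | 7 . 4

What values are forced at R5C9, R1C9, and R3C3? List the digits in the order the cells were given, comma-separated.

For R5C9:
  Consider where 5 can go in box 6.
  R4C7 is out (column 7 already has a 5).
  R4C8 is out (column 8 already has a 5).
  R5C7 is out (column 7 already has a 5).
  R6C7 is out (row 6 already has a 5).
  R6C8 is out (row 6 already has a 5).
  So the only cell in box 6 that can hold 5 is R5C9.
  So R5C9 = 5.
For R1C9:
  Row 1 already contains {1, 5, 6, 9}.
  Column 9 already contains {1, 2, 3, 4, 7, 9}.
  Its 3×3 block (box 3) already contains {3, 5}.
  The only value from 1–9 not eliminated is 8, so R1C9 = 8.
For R3C3:
  Consider where 5 can go in column 3.
  R2C3 is out (row 2 already has a 5).
  R8C3 is out (row 8 already has a 5).
  R9C3 is out (row 9 already has a 5).
  So the only cell in column 3 that can hold 5 is R3C3.
  So R3C3 = 5.

5,8,5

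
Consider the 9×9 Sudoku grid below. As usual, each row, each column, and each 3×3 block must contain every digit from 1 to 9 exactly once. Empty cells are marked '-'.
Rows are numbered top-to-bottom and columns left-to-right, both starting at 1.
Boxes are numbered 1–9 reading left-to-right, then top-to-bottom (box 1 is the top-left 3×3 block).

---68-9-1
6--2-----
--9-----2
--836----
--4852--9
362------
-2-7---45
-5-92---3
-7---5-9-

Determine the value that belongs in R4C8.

Cell R4C8 itself could take any of {1, 2, 5, 7} by direct elimination.
Consider where 2 can go in column 8.
R1C8 is out (box 3 already has a 2). R2C8 is out (row 2 already has a 2). R3C8 is out (row 3 already has a 2). R5C8 is out (row 5 already has a 2). The remaining empty cells in column 8 are similarly blocked.
So the only cell in column 8 that can hold 2 is R4C8.
Therefore R4C8 = 2.

2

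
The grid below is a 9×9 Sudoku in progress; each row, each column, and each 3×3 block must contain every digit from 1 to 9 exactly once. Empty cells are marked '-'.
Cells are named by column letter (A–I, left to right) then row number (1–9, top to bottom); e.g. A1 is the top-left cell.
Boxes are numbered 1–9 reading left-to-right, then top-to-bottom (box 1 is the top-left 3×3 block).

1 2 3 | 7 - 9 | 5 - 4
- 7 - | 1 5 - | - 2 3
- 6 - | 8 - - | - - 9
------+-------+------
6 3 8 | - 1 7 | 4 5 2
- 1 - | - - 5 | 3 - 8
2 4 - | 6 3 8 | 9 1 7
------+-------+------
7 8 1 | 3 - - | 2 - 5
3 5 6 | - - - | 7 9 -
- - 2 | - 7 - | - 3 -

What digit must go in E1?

Row 1 already contains {1, 2, 3, 4, 5, 7, 9}.
Column E already contains {1, 3, 5, 7}.
Its 3×3 block (box 2) already contains {1, 5, 7, 8, 9}.
The only value from 1–9 not eliminated is 6, so E1 = 6.

6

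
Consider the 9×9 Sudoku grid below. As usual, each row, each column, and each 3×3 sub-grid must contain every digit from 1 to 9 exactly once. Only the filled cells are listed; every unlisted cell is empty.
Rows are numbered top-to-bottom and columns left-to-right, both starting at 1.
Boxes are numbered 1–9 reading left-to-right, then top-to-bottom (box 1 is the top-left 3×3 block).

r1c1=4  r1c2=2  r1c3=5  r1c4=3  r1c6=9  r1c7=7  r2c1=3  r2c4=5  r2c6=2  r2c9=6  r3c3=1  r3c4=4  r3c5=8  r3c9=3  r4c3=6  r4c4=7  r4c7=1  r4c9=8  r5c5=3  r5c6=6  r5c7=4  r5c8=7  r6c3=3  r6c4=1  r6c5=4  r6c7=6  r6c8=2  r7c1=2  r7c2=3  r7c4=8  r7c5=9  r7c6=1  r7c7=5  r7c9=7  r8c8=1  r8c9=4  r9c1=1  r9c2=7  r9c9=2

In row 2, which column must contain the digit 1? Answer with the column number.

5

Consider where 1 can go in row 2.
r2c2 is out (box 1 already has a 1).
r2c3 is out (column 3 already has a 1).
r2c7 is out (column 7 already has a 1).
r2c8 is out (column 8 already has a 1).
So the only cell in row 2 that can hold 1 is r2c5.
That is column 5.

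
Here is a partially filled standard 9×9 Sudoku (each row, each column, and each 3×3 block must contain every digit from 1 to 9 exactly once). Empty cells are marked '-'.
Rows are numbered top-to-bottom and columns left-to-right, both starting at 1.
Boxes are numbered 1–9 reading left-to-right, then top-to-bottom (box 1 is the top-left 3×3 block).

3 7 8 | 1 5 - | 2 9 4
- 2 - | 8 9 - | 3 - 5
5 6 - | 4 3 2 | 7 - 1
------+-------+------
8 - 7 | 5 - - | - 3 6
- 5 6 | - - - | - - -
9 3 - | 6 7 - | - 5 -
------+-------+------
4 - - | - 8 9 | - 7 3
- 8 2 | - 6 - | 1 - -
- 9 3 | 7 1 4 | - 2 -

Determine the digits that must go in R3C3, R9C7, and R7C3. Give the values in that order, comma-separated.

For R3C3:
  Row 3 already contains {1, 2, 3, 4, 5, 6, 7}.
  Column 3 already contains {2, 3, 6, 7, 8}.
  Its 3×3 block (box 1) already contains {2, 3, 5, 6, 7, 8}.
  The only value from 1–9 not eliminated is 9, so R3C3 = 9.
For R9C7:
  Consider where 5 can go in row 9.
  R9C1 is out (column 1 already has a 5).
  R9C9 is out (column 9 already has a 5).
  So the only cell in row 9 that can hold 5 is R9C7.
  So R9C7 = 5.
For R7C3:
  Consider where 5 can go in column 3.
  R2C3 is out (row 2 already has a 5).
  R3C3 is out (row 3 already has a 5).
  R6C3 is out (row 6 already has a 5).
  So the only cell in column 3 that can hold 5 is R7C3.
  So R7C3 = 5.

9,5,5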